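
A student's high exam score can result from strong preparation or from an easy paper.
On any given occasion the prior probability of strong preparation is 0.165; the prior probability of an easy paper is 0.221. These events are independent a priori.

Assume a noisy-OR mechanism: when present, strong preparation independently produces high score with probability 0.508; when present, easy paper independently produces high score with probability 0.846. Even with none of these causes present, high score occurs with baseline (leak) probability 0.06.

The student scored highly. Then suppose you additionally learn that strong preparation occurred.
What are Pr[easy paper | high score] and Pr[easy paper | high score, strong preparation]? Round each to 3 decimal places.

Pr[easy paper | high score] ≈ 0.639; Pr[easy paper | high score, strong preparation] ≈ 0.329

Under noisy-OR, P(high score | causes) = 1 − (1−0.06)·∏(1−qᵢ) over the active causes.
For the numerator, keep only easy paper=true terms: 0.157822 + 0.033868 = 0.191690
Normalizer over all consistent configurations: 0.06*0.835*0.779 + 0.85524*0.835*0.221 + 0.53752*0.165*0.779 + 0.928778*0.165*0.221 = 0.299808
Posterior = 0.191690 / 0.299808 ≈ 0.639

Now also conditioning on strong preparation=true:
By total probability over both values of easy paper:
  P(high score | strong preparation) = 0.53752×0.779 + 0.928778×0.221
        = 0.418728 + 0.205260 = 0.623988
Configurations with easy paper contribute 0.205260, so
  P(easy paper | high score, strong preparation) = 0.205260 / 0.623988 ≈ 0.329
— strong preparation explains away the evidence for easy paper.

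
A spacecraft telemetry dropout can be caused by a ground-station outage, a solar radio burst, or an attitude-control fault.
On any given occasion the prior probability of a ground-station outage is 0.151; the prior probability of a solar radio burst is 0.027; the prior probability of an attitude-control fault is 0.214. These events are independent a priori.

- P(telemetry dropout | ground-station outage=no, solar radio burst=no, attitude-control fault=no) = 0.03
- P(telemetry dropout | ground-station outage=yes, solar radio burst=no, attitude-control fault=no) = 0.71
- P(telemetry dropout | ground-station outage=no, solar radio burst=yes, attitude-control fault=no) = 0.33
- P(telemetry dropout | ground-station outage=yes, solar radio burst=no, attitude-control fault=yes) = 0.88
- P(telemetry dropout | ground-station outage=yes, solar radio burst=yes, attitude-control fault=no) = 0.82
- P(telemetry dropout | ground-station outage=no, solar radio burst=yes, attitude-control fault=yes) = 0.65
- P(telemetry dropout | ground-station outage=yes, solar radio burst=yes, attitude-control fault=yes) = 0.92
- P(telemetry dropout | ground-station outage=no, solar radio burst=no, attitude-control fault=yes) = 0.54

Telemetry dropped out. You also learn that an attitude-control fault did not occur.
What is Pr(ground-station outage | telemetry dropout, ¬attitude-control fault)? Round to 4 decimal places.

Pr(ground-station outage | telemetry dropout, ¬attitude-control fault) ≈ 0.7690

For the numerator, keep only ground-station outage=true terms: 0.104315 + 0.003343 = 0.107658
Normalizer over all consistent configurations: 0.03·0.849·0.973 + 0.33·0.849·0.027 + 0.71·0.151·0.973 + 0.82·0.151·0.027 = 0.140005
Posterior = 0.107658 / 0.140005 ≈ 0.7690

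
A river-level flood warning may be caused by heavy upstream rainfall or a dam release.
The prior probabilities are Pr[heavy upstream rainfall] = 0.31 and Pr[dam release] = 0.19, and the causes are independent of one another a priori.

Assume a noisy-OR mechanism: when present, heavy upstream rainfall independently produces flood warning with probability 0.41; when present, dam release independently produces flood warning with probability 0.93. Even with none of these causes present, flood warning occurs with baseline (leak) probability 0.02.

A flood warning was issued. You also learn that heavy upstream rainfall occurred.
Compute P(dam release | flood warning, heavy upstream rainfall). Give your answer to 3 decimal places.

Under noisy-OR, P(flood warning | causes) = 1 − (1−0.02)·∏(1−qᵢ) over the active causes.
Numerator (weight on configurations with dam release): 0.959526·0.19 = 0.182310
Normalizer over all consistent configurations: 0.4218·0.81 + 0.959526·0.19 = 0.523968
P(dam release | flood warning, heavy upstream rainfall) = 0.182310/0.523968 ≈ 0.348

P(dam release | flood warning, heavy upstream rainfall) ≈ 0.348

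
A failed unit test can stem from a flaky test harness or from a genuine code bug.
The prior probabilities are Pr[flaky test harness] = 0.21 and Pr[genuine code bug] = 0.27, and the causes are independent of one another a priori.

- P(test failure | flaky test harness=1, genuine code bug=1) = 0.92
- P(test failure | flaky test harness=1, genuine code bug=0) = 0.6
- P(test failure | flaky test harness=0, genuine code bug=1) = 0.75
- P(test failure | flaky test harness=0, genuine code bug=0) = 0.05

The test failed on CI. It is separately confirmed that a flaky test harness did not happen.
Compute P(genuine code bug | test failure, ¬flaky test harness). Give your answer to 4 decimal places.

P(test failure | ¬flaky test harness) = 0.05·0.73 + 0.75·0.27 = 0.036500 + 0.202500 = 0.239000
Restricting to configurations with genuine code bug present: 0.75·0.27 = 0.202500.
P(genuine code bug | test failure, ¬flaky test harness) = 0.202500 / 0.239000 ≈ 0.8473

P(genuine code bug | test failure, ¬flaky test harness) ≈ 0.8473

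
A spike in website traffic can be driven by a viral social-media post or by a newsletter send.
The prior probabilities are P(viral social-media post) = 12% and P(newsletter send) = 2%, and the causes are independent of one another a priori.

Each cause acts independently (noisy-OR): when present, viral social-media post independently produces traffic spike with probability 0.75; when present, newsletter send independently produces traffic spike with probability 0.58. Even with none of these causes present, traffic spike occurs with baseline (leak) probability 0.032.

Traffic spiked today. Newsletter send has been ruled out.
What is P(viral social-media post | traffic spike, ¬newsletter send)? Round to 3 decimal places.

P(viral social-media post | traffic spike, ¬newsletter send) ≈ 0.764

Under noisy-OR, P(traffic spike | causes) = 1 − (1−0.032)·∏(1−qᵢ) over the active causes.
For the numerator, keep only viral social-media post=true terms: 0.758*0.12 = 0.090960
Denominator P(traffic spike | ¬newsletter send): 0.032*0.88 + 0.758*0.12 = 0.119120
Posterior = 0.090960 / 0.119120 ≈ 0.764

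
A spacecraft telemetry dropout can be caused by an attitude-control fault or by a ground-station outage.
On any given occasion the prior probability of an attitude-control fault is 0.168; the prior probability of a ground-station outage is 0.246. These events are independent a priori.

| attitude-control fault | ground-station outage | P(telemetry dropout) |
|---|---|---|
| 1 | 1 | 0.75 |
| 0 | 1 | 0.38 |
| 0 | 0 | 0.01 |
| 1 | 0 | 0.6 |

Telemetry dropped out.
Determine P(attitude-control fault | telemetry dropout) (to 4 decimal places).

P(attitude-control fault | telemetry dropout) ≈ 0.5601

Numerator (weight on configurations with attitude-control fault): 0.076003 + 0.030996 = 0.106999
The normalizing constant is 0.01×0.832×0.754 + 0.38×0.832×0.246 + 0.6×0.168×0.754 + 0.75×0.168×0.246 = 0.191047
P(attitude-control fault | telemetry dropout) = 0.106999/0.191047 ≈ 0.5601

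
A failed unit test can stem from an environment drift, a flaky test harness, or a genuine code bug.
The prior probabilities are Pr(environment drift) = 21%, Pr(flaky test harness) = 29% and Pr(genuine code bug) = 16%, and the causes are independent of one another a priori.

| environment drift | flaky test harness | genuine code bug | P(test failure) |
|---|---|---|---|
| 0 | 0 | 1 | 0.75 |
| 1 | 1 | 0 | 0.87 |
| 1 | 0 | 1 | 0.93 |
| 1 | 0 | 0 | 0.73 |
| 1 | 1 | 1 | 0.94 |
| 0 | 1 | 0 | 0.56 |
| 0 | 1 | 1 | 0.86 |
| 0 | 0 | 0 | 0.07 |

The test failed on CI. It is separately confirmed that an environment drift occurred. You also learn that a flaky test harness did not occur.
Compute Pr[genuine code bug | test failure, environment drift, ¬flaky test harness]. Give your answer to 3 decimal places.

Pr[genuine code bug | test failure, environment drift, ¬flaky test harness] ≈ 0.195

P(test failure | environment drift, ¬flaky test harness) = 0.73×0.84 + 0.93×0.16 = 0.613200 + 0.148800 = 0.762000
Restricting to configurations with genuine code bug present: 0.93×0.16 = 0.148800.
So P(genuine code bug | test failure, environment drift, ¬flaky test harness) = 0.148800/0.762000 ≈ 0.195.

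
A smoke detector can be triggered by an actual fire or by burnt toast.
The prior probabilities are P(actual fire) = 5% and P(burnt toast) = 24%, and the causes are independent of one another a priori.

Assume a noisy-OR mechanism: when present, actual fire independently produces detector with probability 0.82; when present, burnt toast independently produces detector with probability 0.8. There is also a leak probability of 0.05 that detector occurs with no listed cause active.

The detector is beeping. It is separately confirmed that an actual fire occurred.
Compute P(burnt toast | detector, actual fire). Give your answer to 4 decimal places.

Under noisy-OR, P(detector | causes) = 1 − (1−0.05)·∏(1−qᵢ) over the active causes.
Weight on burnt toast=true, given the evidence: 0.9658·0.24 = 0.231792
Denominator P(detector | actual fire): 0.829·0.76 + 0.9658·0.24 = 0.861832
P(burnt toast | detector, actual fire) = 0.231792/0.861832 ≈ 0.2690

P(burnt toast | detector, actual fire) ≈ 0.2690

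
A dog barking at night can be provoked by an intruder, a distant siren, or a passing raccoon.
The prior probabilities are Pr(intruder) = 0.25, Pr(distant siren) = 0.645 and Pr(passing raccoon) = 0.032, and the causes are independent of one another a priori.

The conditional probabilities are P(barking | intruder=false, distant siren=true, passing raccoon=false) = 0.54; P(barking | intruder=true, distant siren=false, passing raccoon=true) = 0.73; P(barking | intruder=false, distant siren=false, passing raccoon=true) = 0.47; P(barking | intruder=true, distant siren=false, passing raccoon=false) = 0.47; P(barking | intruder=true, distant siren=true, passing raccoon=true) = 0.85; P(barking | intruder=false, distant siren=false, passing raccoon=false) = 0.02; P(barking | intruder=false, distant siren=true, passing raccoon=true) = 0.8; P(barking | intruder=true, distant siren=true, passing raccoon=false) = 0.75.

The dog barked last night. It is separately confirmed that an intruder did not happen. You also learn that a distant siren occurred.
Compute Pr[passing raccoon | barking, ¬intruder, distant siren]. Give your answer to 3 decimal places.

Pr[passing raccoon | barking, ¬intruder, distant siren] ≈ 0.047

Weight on passing raccoon=true, given the evidence: 0.8×0.032 = 0.025600
Normalizer over all consistent configurations: 0.54×0.968 + 0.8×0.032 = 0.548320
Posterior = 0.025600 / 0.548320 ≈ 0.047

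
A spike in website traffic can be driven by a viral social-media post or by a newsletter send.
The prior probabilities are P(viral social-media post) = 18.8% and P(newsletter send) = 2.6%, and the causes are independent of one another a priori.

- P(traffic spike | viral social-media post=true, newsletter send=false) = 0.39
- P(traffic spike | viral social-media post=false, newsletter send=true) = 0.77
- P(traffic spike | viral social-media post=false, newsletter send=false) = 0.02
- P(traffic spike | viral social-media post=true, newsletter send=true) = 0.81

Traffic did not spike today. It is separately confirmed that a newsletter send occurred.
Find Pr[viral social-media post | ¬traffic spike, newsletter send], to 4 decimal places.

P(¬traffic spike | newsletter send) = 0.23·0.812 + 0.19·0.188 = 0.186760 + 0.035720 = 0.222480
Restricting to configurations with viral social-media post present: 0.19·0.188 = 0.035720.
P(viral social-media post | ¬traffic spike, newsletter send) = 0.035720 / 0.222480 ≈ 0.1606

Pr[viral social-media post | ¬traffic spike, newsletter send] ≈ 0.1606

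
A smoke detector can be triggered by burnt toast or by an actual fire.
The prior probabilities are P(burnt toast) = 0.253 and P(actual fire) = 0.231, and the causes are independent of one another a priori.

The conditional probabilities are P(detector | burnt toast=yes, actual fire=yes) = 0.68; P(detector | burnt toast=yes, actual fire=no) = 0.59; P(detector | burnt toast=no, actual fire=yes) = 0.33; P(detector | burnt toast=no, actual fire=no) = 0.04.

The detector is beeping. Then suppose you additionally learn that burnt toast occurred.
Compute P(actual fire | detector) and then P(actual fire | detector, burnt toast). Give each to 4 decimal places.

P(detector) = 0.04*0.747*0.769 + 0.33*0.747*0.231 + 0.59*0.253*0.769 + 0.68*0.253*0.231 = 0.022978 + 0.056944 + 0.114789 + 0.039741 = 0.234452
Of this, 0.096685 comes from 0.056944 + 0.039741 (the actual fire=true cases).
Hence the posterior is 0.096685/0.234452 ≈ 0.4124.

Now condition on the additional information:
P(detector | burnt toast) = 0.59×0.769 + 0.68×0.231 = 0.453710 + 0.157080 = 0.610790
Of this, 0.157080 comes from 0.68×0.231 (the actual fire=true cases).
Hence the posterior is 0.157080/0.610790 ≈ 0.2572.
Conditioning on burnt toast lowers the posterior on actual fire: the classic explaining-away effect in a common-effect structure.

P(actual fire | detector) ≈ 0.4124; P(actual fire | detector, burnt toast) ≈ 0.2572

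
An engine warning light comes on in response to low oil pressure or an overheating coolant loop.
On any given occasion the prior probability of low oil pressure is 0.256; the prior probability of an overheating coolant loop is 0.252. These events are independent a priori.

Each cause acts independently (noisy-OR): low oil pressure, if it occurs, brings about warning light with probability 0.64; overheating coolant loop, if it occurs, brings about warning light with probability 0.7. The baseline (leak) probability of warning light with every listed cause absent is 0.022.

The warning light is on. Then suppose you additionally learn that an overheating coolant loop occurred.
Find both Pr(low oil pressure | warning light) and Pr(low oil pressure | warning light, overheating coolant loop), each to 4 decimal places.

Pr(low oil pressure | warning light) ≈ 0.5567; Pr(low oil pressure | warning light, overheating coolant loop) ≈ 0.3034

Under noisy-OR, P(warning light | causes) = 1 − (1−0.022)·∏(1−qᵢ) over the active causes.
Weight on low oil pressure=true, given the evidence: 0.124069 + 0.057698 = 0.181767
Denominator P(warning light): 0.022×0.744×0.748 + 0.7066×0.744×0.252 + 0.64792×0.256×0.748 + 0.894376×0.256×0.252 = 0.326489
Posterior = 0.181767 / 0.326489 ≈ 0.5567

With the extra evidence:
Sum P(warning light|·) weighted by the priors over both values of low oil pressure:
  P(warning light | overheating coolant loop) = 0.7066·0.744 + 0.894376·0.256
        = 0.525710 + 0.228960 = 0.754670
The terms with low oil pressure present sum to 0.228960, so
  P(low oil pressure | warning light, overheating coolant loop) = 0.228960 / 0.754670 ≈ 0.3034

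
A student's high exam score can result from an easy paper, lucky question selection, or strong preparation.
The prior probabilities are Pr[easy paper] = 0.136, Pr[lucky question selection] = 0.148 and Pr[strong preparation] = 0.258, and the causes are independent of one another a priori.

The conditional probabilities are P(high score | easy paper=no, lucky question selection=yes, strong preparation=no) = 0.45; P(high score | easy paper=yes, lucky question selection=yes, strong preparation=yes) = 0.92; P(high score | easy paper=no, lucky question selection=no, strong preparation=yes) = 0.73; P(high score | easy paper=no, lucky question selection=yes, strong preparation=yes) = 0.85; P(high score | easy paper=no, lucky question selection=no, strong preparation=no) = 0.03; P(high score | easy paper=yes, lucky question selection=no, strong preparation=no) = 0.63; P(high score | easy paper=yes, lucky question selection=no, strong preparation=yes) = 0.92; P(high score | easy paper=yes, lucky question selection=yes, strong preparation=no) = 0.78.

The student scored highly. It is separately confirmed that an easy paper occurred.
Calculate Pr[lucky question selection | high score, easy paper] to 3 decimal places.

Numerator (weight on configurations with lucky question selection): 0.085656 + 0.035129 = 0.120785
The normalizing constant is 0.63·0.852·0.742 + 0.92·0.852·0.258 + 0.78·0.148·0.742 + 0.92·0.148·0.258 = 0.721292
Posterior = 0.120785 / 0.721292 ≈ 0.167

Pr[lucky question selection | high score, easy paper] ≈ 0.167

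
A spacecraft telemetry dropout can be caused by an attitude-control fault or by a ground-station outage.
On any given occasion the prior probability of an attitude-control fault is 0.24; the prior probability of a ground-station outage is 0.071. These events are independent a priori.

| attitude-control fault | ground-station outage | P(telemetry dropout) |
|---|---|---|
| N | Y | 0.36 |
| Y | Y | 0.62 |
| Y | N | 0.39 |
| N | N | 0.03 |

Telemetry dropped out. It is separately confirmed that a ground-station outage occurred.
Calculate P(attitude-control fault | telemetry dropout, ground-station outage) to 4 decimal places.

P(telemetry dropout | ground-station outage) = 0.36*0.76 + 0.62*0.24 = 0.273600 + 0.148800 = 0.422400
Of this, 0.148800 comes from 0.62*0.24 (the attitude-control fault=true cases).
P(attitude-control fault | telemetry dropout, ground-station outage) = 0.148800 / 0.422400 ≈ 0.3523

P(attitude-control fault | telemetry dropout, ground-station outage) ≈ 0.3523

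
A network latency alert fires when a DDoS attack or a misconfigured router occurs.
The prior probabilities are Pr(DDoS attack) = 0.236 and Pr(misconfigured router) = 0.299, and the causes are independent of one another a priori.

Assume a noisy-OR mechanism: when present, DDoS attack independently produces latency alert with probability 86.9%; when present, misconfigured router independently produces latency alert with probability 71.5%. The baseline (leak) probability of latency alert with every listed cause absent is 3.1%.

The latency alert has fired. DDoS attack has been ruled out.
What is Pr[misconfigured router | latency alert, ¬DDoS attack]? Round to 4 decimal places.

Pr[misconfigured router | latency alert, ¬DDoS attack] ≈ 0.9088

Under noisy-OR, P(latency alert | causes) = 1 − (1−0.031)·∏(1−qᵢ) over the active causes.
P(latency alert | ¬DDoS attack) = 0.031*0.701 + 0.723835*0.299 = 0.021731 + 0.216427 = 0.238158
Restricting to configurations with misconfigured router present: 0.723835*0.299 = 0.216427.
So P(misconfigured router | latency alert, ¬DDoS attack) = 0.216427/0.238158 ≈ 0.9088.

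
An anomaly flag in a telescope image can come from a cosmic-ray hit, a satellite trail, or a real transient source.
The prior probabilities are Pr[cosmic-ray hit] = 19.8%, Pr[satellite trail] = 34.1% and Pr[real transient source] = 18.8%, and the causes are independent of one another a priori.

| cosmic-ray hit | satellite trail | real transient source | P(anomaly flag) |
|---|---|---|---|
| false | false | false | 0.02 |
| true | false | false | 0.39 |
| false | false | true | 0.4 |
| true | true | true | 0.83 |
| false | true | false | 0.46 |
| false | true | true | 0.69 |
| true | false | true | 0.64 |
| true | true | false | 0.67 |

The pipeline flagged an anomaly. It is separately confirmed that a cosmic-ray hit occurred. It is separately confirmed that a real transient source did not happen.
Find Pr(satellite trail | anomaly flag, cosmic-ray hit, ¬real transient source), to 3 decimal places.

Pr(satellite trail | anomaly flag, cosmic-ray hit, ¬real transient source) ≈ 0.471

P(anomaly flag | cosmic-ray hit, ¬real transient source) = 0.39×0.659 + 0.67×0.341 = 0.257010 + 0.228470 = 0.485480
The satellite trail-present share is 0.67×0.341 = 0.228470.
So P(satellite trail | anomaly flag, cosmic-ray hit, ¬real transient source) = 0.228470/0.485480 ≈ 0.471.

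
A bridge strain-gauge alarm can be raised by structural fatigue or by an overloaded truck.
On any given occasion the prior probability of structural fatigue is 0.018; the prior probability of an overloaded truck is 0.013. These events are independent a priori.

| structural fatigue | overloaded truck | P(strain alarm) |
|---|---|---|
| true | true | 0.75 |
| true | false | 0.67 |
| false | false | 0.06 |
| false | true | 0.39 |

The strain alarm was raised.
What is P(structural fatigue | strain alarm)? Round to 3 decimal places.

P(structural fatigue | strain alarm) ≈ 0.161

For the numerator, keep only structural fatigue=true terms: 0.011903 + 0.000175 = 0.012078
Denominator P(strain alarm): 0.06·0.982·0.987 + 0.39·0.982·0.013 + 0.67·0.018·0.987 + 0.75·0.018·0.013 = 0.075211
Posterior = 0.012078 / 0.075211 ≈ 0.161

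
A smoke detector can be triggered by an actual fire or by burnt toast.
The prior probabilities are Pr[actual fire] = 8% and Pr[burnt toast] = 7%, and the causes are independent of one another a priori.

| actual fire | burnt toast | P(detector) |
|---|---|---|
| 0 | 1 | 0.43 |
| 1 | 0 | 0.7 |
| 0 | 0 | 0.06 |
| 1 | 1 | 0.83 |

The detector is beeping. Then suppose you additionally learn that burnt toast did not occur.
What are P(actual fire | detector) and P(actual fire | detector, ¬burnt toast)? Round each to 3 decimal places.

P(actual fire | detector) ≈ 0.418; P(actual fire | detector, ¬burnt toast) ≈ 0.504

Weight on actual fire=true, given the evidence: 0.052080 + 0.004648 = 0.056728
Normalizer over all consistent configurations: 0.06*0.92*0.93 + 0.43*0.92*0.07 + 0.7*0.08*0.93 + 0.83*0.08*0.07 = 0.135756
Posterior = 0.056728 / 0.135756 ≈ 0.418

Now also conditioning on burnt toast≠true:
Sum P(detector|·) weighted by the priors over both values of actual fire:
  P(detector | ¬burnt toast) = 0.06·0.92 + 0.7·0.08
        = 0.055200 + 0.056000 = 0.111200
The terms with actual fire present sum to 0.056000, so
  P(actual fire | detector, ¬burnt toast) = 0.056000 / 0.111200 ≈ 0.504
Ruling out burnt toast raises the posterior on actual fire — the flip side of explaining away.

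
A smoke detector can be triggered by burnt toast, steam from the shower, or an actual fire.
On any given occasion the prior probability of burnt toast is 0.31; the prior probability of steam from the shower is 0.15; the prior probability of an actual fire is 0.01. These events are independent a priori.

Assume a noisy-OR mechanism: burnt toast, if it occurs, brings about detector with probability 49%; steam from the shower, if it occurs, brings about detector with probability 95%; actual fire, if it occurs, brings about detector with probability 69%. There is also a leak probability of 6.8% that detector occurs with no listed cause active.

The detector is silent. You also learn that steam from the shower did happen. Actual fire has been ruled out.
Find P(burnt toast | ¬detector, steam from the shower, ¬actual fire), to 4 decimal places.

P(burnt toast | ¬detector, steam from the shower, ¬actual fire) ≈ 0.1864

Under noisy-OR, P(detector | causes) = 1 − (1−0.068)·∏(1−qᵢ) over the active causes.
For the numerator, keep only burnt toast=true terms: 0.023766·0.31 = 0.007367
The normalizing constant is 0.0466·0.69 + 0.023766·0.31 = 0.039521
Posterior = 0.007367 / 0.039521 ≈ 0.1864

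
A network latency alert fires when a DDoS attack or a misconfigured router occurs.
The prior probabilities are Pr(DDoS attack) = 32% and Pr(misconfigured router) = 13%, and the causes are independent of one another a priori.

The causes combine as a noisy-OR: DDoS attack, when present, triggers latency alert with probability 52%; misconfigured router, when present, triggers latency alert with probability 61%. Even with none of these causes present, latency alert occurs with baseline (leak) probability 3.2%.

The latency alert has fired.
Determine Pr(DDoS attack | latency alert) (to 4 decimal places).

Under noisy-OR, P(latency alert | causes) = 1 − (1−0.032)·∏(1−qᵢ) over the active causes.
P(latency alert) = 0.032·0.68·0.87 + 0.62248·0.68·0.13 + 0.53536·0.32·0.87 + 0.81879·0.32·0.13 = 0.018931 + 0.055027 + 0.149044 + 0.034062 = 0.257064
The DDoS attack-present share is 0.149044 + 0.034062 = 0.183106.
So P(DDoS attack | latency alert) = 0.183106/0.257064 ≈ 0.7123.

Pr(DDoS attack | latency alert) ≈ 0.7123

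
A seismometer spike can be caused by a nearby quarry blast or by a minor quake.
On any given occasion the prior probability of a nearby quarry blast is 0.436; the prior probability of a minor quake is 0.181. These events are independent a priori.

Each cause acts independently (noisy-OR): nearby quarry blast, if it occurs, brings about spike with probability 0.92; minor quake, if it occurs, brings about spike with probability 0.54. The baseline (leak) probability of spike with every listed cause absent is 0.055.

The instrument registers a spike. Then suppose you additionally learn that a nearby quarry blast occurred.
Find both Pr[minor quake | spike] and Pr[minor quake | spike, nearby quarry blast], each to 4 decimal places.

Pr[minor quake | spike] ≈ 0.2736; Pr[minor quake | spike, nearby quarry blast] ≈ 0.1875

Under noisy-OR, P(spike | causes) = 1 − (1−0.055)·∏(1−qᵢ) over the active causes.
Weight on minor quake=true, given the evidence: 0.057708 + 0.076172 = 0.133880
Normalizer over all consistent configurations: 0.055×0.564×0.819 + 0.5653×0.564×0.181 + 0.9244×0.436×0.819 + 0.965224×0.436×0.181 = 0.489373
P(minor quake | spike) = 0.133880/0.489373 ≈ 0.2736

With the extra evidence:
Sum P(spike|·) weighted by the priors over both values of minor quake:
  P(spike | nearby quarry blast) = 0.9244·0.819 + 0.965224·0.181
        = 0.757084 + 0.174706 = 0.931790
The terms with minor quake present sum to 0.174706, so
  P(minor quake | spike, nearby quarry blast) = 0.174706 / 0.931790 ≈ 0.1875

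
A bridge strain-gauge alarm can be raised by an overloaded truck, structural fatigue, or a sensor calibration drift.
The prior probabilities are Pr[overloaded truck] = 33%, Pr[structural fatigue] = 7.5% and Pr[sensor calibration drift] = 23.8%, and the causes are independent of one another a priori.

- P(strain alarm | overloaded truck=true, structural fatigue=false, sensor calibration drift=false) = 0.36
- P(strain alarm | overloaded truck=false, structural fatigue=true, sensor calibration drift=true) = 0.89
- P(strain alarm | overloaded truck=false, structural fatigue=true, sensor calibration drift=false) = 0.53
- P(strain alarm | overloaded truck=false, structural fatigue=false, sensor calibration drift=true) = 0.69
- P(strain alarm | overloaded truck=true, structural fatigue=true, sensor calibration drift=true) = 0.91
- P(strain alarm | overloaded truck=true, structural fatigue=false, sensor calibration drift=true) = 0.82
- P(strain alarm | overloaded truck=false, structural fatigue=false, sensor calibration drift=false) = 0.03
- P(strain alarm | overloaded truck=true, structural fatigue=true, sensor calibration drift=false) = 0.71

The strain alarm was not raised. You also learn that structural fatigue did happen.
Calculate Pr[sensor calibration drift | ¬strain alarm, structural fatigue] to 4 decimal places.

Pr[sensor calibration drift | ¬strain alarm, structural fatigue] ≈ 0.0729

For the numerator, keep only sensor calibration drift=true terms: 0.017541 + 0.007069 = 0.024610
Normalizer over all consistent configurations: 0.47*0.67*0.762 + 0.11*0.67*0.238 + 0.29*0.33*0.762 + 0.09*0.33*0.238 = 0.337487
Posterior = 0.024610 / 0.337487 ≈ 0.0729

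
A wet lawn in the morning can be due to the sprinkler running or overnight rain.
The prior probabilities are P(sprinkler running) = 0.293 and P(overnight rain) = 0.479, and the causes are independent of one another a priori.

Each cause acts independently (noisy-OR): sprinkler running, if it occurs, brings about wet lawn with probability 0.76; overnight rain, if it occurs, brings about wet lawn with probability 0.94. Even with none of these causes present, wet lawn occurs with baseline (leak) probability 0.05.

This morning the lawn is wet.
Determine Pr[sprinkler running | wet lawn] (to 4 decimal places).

Pr[sprinkler running | wet lawn] ≈ 0.4314

Under noisy-OR, P(wet lawn | causes) = 1 − (1−0.05)·∏(1−qᵢ) over the active causes.
By total probability over the 4 (sprinkler running, overnight rain) configurations:
  P(wet lawn) = 0.05*0.707*0.521 + 0.943*0.707*0.479 + 0.772*0.293*0.521 + 0.98632*0.293*0.479
        = 0.018417 + 0.319350 + 0.117848 + 0.138427 = 0.594042
The terms with sprinkler running present sum to 0.256275, so
  P(sprinkler running | wet lawn) = 0.256275 / 0.594042 ≈ 0.4314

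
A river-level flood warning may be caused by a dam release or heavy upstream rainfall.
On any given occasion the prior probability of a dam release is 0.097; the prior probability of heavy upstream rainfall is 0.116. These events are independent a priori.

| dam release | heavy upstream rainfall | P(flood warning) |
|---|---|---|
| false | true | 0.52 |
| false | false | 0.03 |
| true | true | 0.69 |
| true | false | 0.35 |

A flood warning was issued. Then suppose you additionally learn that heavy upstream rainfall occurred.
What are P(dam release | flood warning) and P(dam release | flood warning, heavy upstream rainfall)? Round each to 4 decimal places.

P(dam release | flood warning) ≈ 0.3251; P(dam release | flood warning, heavy upstream rainfall) ≈ 0.1248

Enumerate the 4 (dam release, heavy upstream rainfall) configurations and weight by the priors:
  P(flood warning) = 0.03·0.903·0.884 + 0.52·0.903·0.116 + 0.35·0.097·0.884 + 0.69·0.097·0.116
        = 0.023948 + 0.054469 + 0.030012 + 0.007764 = 0.116193
The terms with dam release present sum to 0.037776, so
  P(dam release | flood warning) = 0.037776 / 0.116193 ≈ 0.3251

With the extra evidence:
Weight on dam release=true, given the evidence: 0.69·0.097 = 0.066930
The normalizing constant is 0.52·0.903 + 0.69·0.097 = 0.536490
Posterior = 0.066930 / 0.536490 ≈ 0.1248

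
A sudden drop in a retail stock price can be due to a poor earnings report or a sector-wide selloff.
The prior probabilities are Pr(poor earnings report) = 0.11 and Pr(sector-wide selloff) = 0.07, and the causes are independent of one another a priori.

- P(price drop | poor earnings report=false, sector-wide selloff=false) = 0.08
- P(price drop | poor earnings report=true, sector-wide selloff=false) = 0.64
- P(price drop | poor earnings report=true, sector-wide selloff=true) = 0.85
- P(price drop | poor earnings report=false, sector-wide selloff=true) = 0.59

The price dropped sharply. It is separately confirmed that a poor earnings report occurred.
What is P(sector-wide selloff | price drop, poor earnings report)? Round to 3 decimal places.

P(sector-wide selloff | price drop, poor earnings report) ≈ 0.091

P(price drop | poor earnings report) = 0.64*0.93 + 0.85*0.07 = 0.595200 + 0.059500 = 0.654700
Of this, 0.059500 comes from 0.85*0.07 (the sector-wide selloff=true cases).
P(sector-wide selloff | price drop, poor earnings report) = 0.059500 / 0.654700 ≈ 0.091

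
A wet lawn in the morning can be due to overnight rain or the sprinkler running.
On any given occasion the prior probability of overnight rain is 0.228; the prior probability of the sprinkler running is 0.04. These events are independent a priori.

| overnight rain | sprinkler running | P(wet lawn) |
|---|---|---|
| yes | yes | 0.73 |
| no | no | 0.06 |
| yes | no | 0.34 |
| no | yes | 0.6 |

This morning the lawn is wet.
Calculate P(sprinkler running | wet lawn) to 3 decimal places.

P(wet lawn) = 0.06×0.772×0.96 + 0.6×0.772×0.04 + 0.34×0.228×0.96 + 0.73×0.228×0.04 = 0.044467 + 0.018528 + 0.074419 + 0.006658 = 0.144072
The sprinkler running-present share is 0.018528 + 0.006658 = 0.025186.
Hence the posterior is 0.025186/0.144072 ≈ 0.175.

P(sprinkler running | wet lawn) ≈ 0.175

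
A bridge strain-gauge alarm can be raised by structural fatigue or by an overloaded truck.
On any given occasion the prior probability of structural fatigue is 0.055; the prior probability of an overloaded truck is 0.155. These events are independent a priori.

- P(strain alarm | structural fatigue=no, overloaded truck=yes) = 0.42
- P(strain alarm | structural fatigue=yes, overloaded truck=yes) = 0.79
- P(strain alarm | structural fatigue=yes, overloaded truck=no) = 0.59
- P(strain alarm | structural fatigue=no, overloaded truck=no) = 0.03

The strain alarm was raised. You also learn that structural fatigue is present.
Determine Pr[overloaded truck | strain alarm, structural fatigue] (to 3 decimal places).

Numerator (weight on configurations with overloaded truck): 0.79·0.155 = 0.122450
Denominator P(strain alarm | structural fatigue): 0.59·0.845 + 0.79·0.155 = 0.621000
P(overloaded truck | strain alarm, structural fatigue) = 0.122450/0.621000 ≈ 0.197

Pr[overloaded truck | strain alarm, structural fatigue] ≈ 0.197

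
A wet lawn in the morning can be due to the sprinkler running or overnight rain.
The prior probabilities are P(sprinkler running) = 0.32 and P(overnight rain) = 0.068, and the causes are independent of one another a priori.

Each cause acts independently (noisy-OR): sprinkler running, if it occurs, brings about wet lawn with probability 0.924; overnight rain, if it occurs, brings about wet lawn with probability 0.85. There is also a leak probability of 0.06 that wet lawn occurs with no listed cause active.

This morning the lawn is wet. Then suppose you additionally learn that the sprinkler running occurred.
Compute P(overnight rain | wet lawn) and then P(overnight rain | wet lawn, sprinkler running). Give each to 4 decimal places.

Under noisy-OR, P(wet lawn | causes) = 1 − (1−0.06)·∏(1−qᵢ) over the active causes.
Numerator (weight on configurations with overnight rain): 0.039720 + 0.021527 = 0.061247
Denominator P(wet lawn): 0.06×0.68×0.932 + 0.859×0.68×0.068 + 0.92856×0.32×0.932 + 0.989284×0.32×0.068 = 0.376207
P(overnight rain | wet lawn) = 0.061247/0.376207 ≈ 0.1628

Now also conditioning on sprinkler running=true:
P(wet lawn | sprinkler running) = 0.92856×0.932 + 0.989284×0.068 = 0.865418 + 0.067271 = 0.932689
Of this, 0.067271 comes from 0.989284×0.068 (the overnight rain=true cases).
Hence the posterior is 0.067271/0.932689 ≈ 0.0721.
Conditioning on sprinkler running lowers the posterior on overnight rain: the classic explaining-away effect in a common-effect structure.

P(overnight rain | wet lawn) ≈ 0.1628; P(overnight rain | wet lawn, sprinkler running) ≈ 0.0721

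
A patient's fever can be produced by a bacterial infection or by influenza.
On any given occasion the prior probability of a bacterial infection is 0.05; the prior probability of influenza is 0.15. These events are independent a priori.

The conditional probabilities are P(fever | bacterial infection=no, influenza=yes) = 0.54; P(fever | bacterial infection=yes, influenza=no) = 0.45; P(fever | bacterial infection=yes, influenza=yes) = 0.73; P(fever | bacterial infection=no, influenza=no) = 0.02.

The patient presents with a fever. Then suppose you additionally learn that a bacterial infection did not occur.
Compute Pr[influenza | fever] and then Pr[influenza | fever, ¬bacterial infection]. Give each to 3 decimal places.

Sum P(fever|·) weighted by the priors over the 4 (bacterial infection, influenza) configurations:
  P(fever) = 0.02*0.95*0.85 + 0.54*0.95*0.15 + 0.45*0.05*0.85 + 0.73*0.05*0.15
        = 0.016150 + 0.076950 + 0.019125 + 0.005475 = 0.117700
The terms with influenza present sum to 0.082425, so
  P(influenza | fever) = 0.082425 / 0.117700 ≈ 0.700

With the extra evidence:
By total probability over both values of influenza:
  P(fever | ¬bacterial infection) = 0.02×0.85 + 0.54×0.15
        = 0.017000 + 0.081000 = 0.098000
Configurations with influenza contribute 0.081000, so
  P(influenza | fever, ¬bacterial infection) = 0.081000 / 0.098000 ≈ 0.827
Ruling out bacterial infection raises the posterior on influenza — the flip side of explaining away.

Pr[influenza | fever] ≈ 0.700; Pr[influenza | fever, ¬bacterial infection] ≈ 0.827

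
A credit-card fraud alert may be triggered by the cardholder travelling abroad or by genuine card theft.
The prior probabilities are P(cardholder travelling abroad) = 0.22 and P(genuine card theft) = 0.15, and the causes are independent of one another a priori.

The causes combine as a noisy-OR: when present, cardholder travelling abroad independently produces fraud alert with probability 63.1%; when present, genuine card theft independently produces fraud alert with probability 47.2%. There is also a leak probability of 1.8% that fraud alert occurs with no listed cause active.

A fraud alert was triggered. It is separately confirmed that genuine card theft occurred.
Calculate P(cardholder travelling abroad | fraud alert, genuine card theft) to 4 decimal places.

P(cardholder travelling abroad | fraud alert, genuine card theft) ≈ 0.3214

Under noisy-OR, P(fraud alert | causes) = 1 − (1−0.018)·∏(1−qᵢ) over the active causes.
P(fraud alert | genuine card theft) = 0.481504×0.78 + 0.808675×0.22 = 0.375573 + 0.177908 = 0.553481
Restricting to configurations with cardholder travelling abroad present: 0.808675×0.22 = 0.177908.
Hence the posterior is 0.177908/0.553481 ≈ 0.3214.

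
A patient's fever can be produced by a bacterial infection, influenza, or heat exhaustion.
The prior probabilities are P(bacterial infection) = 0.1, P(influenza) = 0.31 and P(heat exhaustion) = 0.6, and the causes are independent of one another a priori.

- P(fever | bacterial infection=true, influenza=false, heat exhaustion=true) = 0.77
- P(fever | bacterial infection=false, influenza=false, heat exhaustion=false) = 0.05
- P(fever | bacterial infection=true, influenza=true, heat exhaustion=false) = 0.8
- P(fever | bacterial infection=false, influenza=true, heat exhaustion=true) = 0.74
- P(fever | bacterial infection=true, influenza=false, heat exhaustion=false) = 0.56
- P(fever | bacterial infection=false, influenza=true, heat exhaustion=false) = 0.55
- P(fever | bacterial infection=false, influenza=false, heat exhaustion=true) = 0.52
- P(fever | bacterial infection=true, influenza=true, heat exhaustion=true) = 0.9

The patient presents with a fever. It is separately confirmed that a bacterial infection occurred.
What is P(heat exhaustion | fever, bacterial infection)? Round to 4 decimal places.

P(fever | bacterial infection) = 0.56*0.69*0.4 + 0.77*0.69*0.6 + 0.8*0.31*0.4 + 0.9*0.31*0.6 = 0.154560 + 0.318780 + 0.099200 + 0.167400 = 0.739940
The heat exhaustion-present share is 0.318780 + 0.167400 = 0.486180.
Hence the posterior is 0.486180/0.739940 ≈ 0.6571.

P(heat exhaustion | fever, bacterial infection) ≈ 0.6571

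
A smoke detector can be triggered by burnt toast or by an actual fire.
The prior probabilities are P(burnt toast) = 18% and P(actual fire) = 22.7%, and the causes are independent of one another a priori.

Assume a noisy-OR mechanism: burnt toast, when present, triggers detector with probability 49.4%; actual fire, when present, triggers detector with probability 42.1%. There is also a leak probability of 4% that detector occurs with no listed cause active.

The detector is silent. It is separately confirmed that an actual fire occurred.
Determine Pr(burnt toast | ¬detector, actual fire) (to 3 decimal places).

Pr(burnt toast | ¬detector, actual fire) ≈ 0.100

Under noisy-OR, P(detector | causes) = 1 − (1−0.04)·∏(1−qᵢ) over the active causes.
Enumerate both values of burnt toast and weight by the priors:
  P(¬detector | actual fire) = 0.55584×0.82 + 0.281255×0.18
        = 0.455789 + 0.050626 = 0.506415
The terms with burnt toast present sum to 0.050626, so
  P(burnt toast | ¬detector, actual fire) = 0.050626 / 0.506415 ≈ 0.100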